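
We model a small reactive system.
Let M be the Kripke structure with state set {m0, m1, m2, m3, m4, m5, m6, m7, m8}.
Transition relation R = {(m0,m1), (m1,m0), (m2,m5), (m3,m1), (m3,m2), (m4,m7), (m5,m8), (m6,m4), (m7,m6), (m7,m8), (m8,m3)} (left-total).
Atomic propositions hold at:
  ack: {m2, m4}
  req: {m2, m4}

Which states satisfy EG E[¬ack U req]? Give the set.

{m2, m3, m4, m5, m6, m7, m8}

Sat(¬ack) = {m0, m1, m3, m5, m6, m7, m8}
E[¬ack U req]: least fixpoint, start Z0 = Sat(req) = {m2, m4}, add states in Sat(¬ack) with some successor in Z. Z1 = {m2, m3, m4, m6}; Z2 = {m2, m3, m4, m6, m7, m8}; Z3 = {m2, m3, m4, m5, m6, m7, m8}; fixed.
Sat(E[¬ack U req]) = {m2, m3, m4, m5, m6, m7, m8}
EG E[¬ack U req]: greatest fixpoint, start Z0 = {m2, m3, m4, m5, m6, m7, m8}, keep only states in Sat with some successor in Z. Already a fixed point.
Sat(EG E[¬ack U req]) = {m2, m3, m4, m5, m6, m7, m8}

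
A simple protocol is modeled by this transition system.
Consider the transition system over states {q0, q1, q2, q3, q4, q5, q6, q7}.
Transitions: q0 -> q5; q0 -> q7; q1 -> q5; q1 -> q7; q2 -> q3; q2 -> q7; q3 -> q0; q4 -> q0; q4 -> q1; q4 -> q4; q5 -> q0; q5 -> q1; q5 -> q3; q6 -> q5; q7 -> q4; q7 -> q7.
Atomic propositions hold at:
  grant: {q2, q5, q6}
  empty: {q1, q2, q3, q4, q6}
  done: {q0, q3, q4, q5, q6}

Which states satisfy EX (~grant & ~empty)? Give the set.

Sat(~grant) = {q0, q1, q3, q4, q7}
Sat(~empty) = {q0, q5, q7}
Sat(~grant & ~empty) = {q0, q7}
Sat(EX (~grant & ~empty)) = {s : some successor in {q0, q7}} = {q0, q1, q2, q3, q4, q5, q7}

{q0, q1, q2, q3, q4, q5, q7}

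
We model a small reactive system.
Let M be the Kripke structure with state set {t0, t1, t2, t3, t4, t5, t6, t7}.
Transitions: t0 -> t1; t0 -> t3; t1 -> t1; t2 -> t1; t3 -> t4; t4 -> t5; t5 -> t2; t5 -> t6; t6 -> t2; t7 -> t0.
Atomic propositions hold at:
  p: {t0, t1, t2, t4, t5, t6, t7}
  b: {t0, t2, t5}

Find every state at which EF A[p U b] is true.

A[p U b]: least fixpoint, start Z0 = Sat(b) = {t0, t2, t5}, add states in Sat(p) with every successor in Z. Z1 = {t0, t2, t4, t5, t6, t7}; fixed.
Sat(A[p U b]) = {t0, t2, t4, t5, t6, t7}
EF A[p U b]: least fixpoint, start Z0 = {t0, t2, t4, t5, t6, t7}, add states with some successor in Z. Z1 = {t0, t2, t3, t4, t5, t6, t7}; fixed.
Sat(EF A[p U b]) = {t0, t2, t3, t4, t5, t6, t7}

{t0, t2, t3, t4, t5, t6, t7}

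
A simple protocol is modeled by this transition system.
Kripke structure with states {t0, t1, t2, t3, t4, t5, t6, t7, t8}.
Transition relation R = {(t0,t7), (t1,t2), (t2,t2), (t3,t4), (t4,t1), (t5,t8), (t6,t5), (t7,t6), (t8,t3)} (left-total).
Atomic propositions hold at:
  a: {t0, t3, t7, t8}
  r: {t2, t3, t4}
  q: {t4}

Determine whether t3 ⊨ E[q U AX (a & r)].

No

Sat(a & r) = {t3}
Sat(AX (a & r)) = {s : every successor in {t3}} = {t8}
E[q U AX (a & r)]: least fixpoint, start Z0 = Sat(AX (a & r)) = {t8}, add states in Sat(q) with some successor in Z. Already a fixed point.
Sat(E[q U AX (a & r)]) = {t8}
t3 ∉ Sat(E[q U AX (a & r)]) = {t8}, so the formula does not hold at t3.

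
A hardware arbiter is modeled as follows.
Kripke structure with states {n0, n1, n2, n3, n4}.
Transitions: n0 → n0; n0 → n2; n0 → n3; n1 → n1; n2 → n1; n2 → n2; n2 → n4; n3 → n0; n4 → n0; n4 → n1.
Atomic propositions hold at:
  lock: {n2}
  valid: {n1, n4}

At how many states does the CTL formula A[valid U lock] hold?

1

A[valid U lock]: least fixpoint, start Z0 = Sat(lock) = {n2}, add states in Sat(valid) with every successor in Z. Already a fixed point.
Sat(A[valid U lock]) = {n2}
|Sat(A[valid U lock])| = |{n2}| = 1.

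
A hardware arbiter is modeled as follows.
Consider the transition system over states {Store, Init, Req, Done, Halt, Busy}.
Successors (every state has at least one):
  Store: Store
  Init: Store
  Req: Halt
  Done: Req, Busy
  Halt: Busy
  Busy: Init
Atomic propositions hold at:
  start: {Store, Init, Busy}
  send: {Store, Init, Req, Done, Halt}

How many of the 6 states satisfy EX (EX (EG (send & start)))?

5

Sat(send & start) = {Store, Init}
EG (send & start): greatest fixpoint, start Z0 = {Store, Init}, keep only states in Sat with some successor in Z. Already a fixed point.
Sat(EG (send & start)) = {Store, Init}
Sat(EX (EG (send & start))) = {s : some successor in {Store, Init}} = {Store, Init, Busy}
Sat(EX (EX (EG (send & start)))) = {s : some successor in {Store, Init, Busy}} = {Store, Init, Done, Halt, Busy}
|Sat(EX (EX (EG (send & start))))| = |{Store, Init, Done, Halt, Busy}| = 5.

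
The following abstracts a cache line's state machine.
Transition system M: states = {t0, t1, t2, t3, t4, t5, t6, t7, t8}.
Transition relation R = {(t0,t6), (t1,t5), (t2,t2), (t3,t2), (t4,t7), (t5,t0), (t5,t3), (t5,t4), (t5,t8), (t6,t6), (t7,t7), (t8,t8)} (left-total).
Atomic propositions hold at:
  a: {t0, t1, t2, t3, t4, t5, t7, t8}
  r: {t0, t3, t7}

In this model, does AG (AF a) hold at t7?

Yes

AF a: least fixpoint, start Z0 = {t0, t1, t2, t3, t4, t5, t7, t8}, add states with every successor in Z. Already a fixed point.
Sat(AF a) = {t0, t1, t2, t3, t4, t5, t7, t8}
AG (AF a): greatest fixpoint, start Z0 = {t0, t1, t2, t3, t4, t5, t7, t8}, keep only states in Sat with every successor in Z. Z1 = {t1, t2, t3, t4, t5, t7, t8}; Z2 = {t1, t2, t3, t4, t7, t8}; Z3 = {t2, t3, t4, t7, t8}; fixed.
Sat(AG (AF a)) = {t2, t3, t4, t7, t8}
t7 ∈ Sat(AG (AF a)) = {t2, t3, t4, t7, t8}, so the formula holds at t7.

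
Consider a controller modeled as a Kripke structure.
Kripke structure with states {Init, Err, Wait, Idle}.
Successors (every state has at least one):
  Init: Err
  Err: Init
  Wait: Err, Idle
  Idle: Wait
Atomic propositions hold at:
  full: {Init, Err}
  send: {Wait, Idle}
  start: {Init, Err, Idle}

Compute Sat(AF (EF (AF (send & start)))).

{Wait, Idle}

Sat(send & start) = {Idle}
AF (send & start): least fixpoint, start Z0 = {Idle}, add states with every successor in Z. Already a fixed point.
Sat(AF (send & start)) = {Idle}
EF (AF (send & start)): least fixpoint, start Z0 = {Idle}, add states with some successor in Z. Z1 = {Wait, Idle}; fixed.
Sat(EF (AF (send & start))) = {Wait, Idle}
AF (EF (AF (send & start))): least fixpoint, start Z0 = {Wait, Idle}, add states with every successor in Z. Already a fixed point.
Sat(AF (EF (AF (send & start)))) = {Wait, Idle}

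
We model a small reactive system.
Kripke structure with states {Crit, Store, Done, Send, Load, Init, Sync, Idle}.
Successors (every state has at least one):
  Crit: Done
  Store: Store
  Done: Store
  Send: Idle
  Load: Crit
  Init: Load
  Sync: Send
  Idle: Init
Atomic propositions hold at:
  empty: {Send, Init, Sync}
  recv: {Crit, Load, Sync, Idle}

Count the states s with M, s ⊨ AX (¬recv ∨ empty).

Sat(¬recv) = {Store, Done, Send, Init}
Sat(¬recv ∨ empty) = {Store, Done, Send, Init, Sync}
Sat(AX (¬recv ∨ empty)) = {s : every successor in {Store, Done, Send, Init, Sync}} = {Crit, Store, Done, Sync, Idle}
|Sat(AX (¬recv ∨ empty))| = |{Crit, Store, Done, Sync, Idle}| = 5.

5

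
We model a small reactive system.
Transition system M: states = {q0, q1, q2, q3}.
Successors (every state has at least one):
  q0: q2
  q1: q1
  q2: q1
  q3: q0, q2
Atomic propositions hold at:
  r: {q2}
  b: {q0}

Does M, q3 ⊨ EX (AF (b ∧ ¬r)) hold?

Yes

Sat(¬r) = {q0, q1, q3}
Sat(b ∧ ¬r) = {q0}
AF (b ∧ ¬r): least fixpoint, start Z0 = {q0}, add states with every successor in Z. Already a fixed point.
Sat(AF (b ∧ ¬r)) = {q0}
Sat(EX (AF (b ∧ ¬r))) = {s : some successor in {q0}} = {q3}
q3 ∈ Sat(EX (AF (b ∧ ¬r))) = {q3}, so the formula holds at q3.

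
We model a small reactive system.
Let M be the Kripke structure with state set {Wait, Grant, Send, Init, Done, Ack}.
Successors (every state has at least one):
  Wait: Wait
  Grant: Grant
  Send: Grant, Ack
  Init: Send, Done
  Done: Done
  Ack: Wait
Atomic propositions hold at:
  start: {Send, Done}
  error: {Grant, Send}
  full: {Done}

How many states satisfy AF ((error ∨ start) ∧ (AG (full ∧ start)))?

1

Sat(error ∨ start) = {Grant, Send, Done}
Sat(full ∧ start) = {Done}
AG (full ∧ start): greatest fixpoint, start Z0 = {Done}, keep only states in Sat with every successor in Z. Already a fixed point.
Sat(AG (full ∧ start)) = {Done}
Sat((error ∨ start) ∧ (AG (full ∧ start))) = {Done}
AF ((error ∨ start) ∧ (AG (full ∧ start))): least fixpoint, start Z0 = {Done}, add states with every successor in Z. Already a fixed point.
Sat(AF ((error ∨ start) ∧ (AG (full ∧ start)))) = {Done}
|Sat(AF ((error ∨ start) ∧ (AG (full ∧ start))))| = |{Done}| = 1.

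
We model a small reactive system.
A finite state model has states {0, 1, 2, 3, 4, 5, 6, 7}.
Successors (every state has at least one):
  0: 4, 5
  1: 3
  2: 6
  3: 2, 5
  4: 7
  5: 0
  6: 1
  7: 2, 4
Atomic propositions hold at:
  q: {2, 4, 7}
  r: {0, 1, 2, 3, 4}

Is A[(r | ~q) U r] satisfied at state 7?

Sat(~q) = {0, 1, 3, 5, 6}
Sat(r | ~q) = {0, 1, 2, 3, 4, 5, 6}
A[(r | ~q) U r]: least fixpoint, start Z0 = Sat(r) = {0, 1, 2, 3, 4}, add states in Sat(r | ~q) with every successor in Z. Z1 = {0, 1, 2, 3, 4, 5, 6}; fixed.
Sat(A[(r | ~q) U r]) = {0, 1, 2, 3, 4, 5, 6}
7 ∉ Sat(A[(r | ~q) U r]) = {0, 1, 2, 3, 4, 5, 6}, so the formula does not hold at 7.

No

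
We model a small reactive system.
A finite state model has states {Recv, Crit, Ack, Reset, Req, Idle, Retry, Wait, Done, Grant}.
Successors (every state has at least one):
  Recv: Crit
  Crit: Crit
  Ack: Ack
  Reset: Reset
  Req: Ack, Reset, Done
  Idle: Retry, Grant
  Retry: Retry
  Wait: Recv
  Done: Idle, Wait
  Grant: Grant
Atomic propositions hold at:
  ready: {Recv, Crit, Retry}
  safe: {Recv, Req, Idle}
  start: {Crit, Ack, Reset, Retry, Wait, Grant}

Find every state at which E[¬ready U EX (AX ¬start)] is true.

Sat(¬ready) = {Ack, Reset, Req, Idle, Wait, Done, Grant}
Sat(¬start) = {Recv, Req, Idle, Done}
Sat(AX ¬start) = {s : every successor in {Recv, Req, Idle, Done}} = {Wait}
Sat(EX (AX ¬start)) = {s : some successor in {Wait}} = {Done}
E[¬ready U EX (AX ¬start)]: least fixpoint, start Z0 = Sat(EX (AX ¬start)) = {Done}, add states in Sat(¬ready) with some successor in Z. Z1 = {Req, Done}; fixed.
Sat(E[¬ready U EX (AX ¬start)]) = {Req, Done}

{Req, Done}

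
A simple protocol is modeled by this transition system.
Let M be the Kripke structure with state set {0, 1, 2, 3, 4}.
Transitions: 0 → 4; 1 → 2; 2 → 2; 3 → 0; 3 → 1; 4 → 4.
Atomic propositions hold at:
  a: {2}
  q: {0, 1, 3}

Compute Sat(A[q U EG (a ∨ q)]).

{1, 2, 3}

Sat(a ∨ q) = {0, 1, 2, 3}
EG (a ∨ q): greatest fixpoint, start Z0 = {0, 1, 2, 3}, keep only states in Sat with some successor in Z. Z1 = {1, 2, 3}; fixed.
Sat(EG (a ∨ q)) = {1, 2, 3}
A[q U EG (a ∨ q)]: least fixpoint, start Z0 = Sat(EG (a ∨ q)) = {1, 2, 3}, add states in Sat(q) with every successor in Z. Already a fixed point.
Sat(A[q U EG (a ∨ q)]) = {1, 2, 3}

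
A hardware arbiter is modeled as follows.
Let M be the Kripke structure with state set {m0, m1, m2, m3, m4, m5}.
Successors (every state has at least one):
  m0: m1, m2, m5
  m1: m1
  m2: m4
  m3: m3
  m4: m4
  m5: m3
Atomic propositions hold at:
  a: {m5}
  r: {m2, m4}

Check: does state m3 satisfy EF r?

No

EF r: least fixpoint, start Z0 = {m2, m4}, add states with some successor in Z. Z1 = {m0, m2, m4}; fixed.
Sat(EF r) = {m0, m2, m4}
m3 ∉ Sat(EF r) = {m0, m2, m4}, so the formula does not hold at m3.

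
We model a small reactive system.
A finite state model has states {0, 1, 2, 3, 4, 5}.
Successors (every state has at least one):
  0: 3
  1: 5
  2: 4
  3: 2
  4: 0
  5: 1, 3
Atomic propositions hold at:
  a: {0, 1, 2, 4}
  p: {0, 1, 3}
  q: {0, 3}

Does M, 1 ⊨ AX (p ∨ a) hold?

No

Sat(p ∨ a) = {0, 1, 2, 3, 4}
Sat(AX (p ∨ a)) = {s : every successor in {0, 1, 2, 3, 4}} = {0, 2, 3, 4, 5}
1 ∉ Sat(AX (p ∨ a)) = {0, 2, 3, 4, 5}, so the formula does not hold at 1.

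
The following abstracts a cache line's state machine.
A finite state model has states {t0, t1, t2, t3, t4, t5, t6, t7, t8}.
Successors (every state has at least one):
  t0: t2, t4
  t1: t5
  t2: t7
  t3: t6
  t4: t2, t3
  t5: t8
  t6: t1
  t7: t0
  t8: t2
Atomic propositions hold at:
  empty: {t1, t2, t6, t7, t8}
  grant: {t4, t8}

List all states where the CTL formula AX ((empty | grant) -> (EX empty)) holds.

Sat(empty | grant) = {t1, t2, t4, t6, t7, t8}
Sat(EX empty) = {s : some successor in {t1, t2, t6, t7, t8}} = {t0, t2, t3, t4, t5, t6, t8}
Sat((empty | grant) -> (EX empty)) = {t0, t2, t3, t4, t5, t6, t8}
Sat(AX ((empty | grant) -> (EX empty))) = {s : every successor in {t0, t2, t3, t4, t5, t6, t8}} = {t0, t1, t3, t4, t5, t7, t8}

{t0, t1, t3, t4, t5, t7, t8}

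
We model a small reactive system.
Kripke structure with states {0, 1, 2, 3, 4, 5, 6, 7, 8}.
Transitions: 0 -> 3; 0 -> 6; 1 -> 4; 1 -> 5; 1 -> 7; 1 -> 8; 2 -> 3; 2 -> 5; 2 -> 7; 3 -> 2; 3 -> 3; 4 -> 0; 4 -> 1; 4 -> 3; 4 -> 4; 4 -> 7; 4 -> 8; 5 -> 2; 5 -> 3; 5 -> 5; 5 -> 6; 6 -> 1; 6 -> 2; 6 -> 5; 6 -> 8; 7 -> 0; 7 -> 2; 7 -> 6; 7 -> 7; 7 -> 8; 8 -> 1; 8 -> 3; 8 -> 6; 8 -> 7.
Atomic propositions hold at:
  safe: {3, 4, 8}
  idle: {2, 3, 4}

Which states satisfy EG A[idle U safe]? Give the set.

{3, 4, 8}

A[idle U safe]: least fixpoint, start Z0 = Sat(safe) = {3, 4, 8}, add states in Sat(idle) with every successor in Z. Already a fixed point.
Sat(A[idle U safe]) = {3, 4, 8}
EG A[idle U safe]: greatest fixpoint, start Z0 = {3, 4, 8}, keep only states in Sat with some successor in Z. Already a fixed point.
Sat(EG A[idle U safe]) = {3, 4, 8}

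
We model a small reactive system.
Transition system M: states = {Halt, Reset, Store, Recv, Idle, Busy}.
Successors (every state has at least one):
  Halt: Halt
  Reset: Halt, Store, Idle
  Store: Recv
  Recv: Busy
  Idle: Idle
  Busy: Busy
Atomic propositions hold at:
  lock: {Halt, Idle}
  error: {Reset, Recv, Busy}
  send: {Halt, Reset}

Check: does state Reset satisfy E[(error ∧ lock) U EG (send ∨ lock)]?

Yes

Sat(error ∧ lock) = ∅
Sat(send ∨ lock) = {Halt, Reset, Idle}
EG (send ∨ lock): greatest fixpoint, start Z0 = {Halt, Reset, Idle}, keep only states in Sat with some successor in Z. Already a fixed point.
Sat(EG (send ∨ lock)) = {Halt, Reset, Idle}
E[(error ∧ lock) U EG (send ∨ lock)]: least fixpoint, start Z0 = Sat(EG (send ∨ lock)) = {Halt, Reset, Idle}, add states in Sat(error ∧ lock) with some successor in Z. Already a fixed point.
Sat(E[(error ∧ lock) U EG (send ∨ lock)]) = {Halt, Reset, Idle}
Reset ∈ Sat(E[(error ∧ lock) U EG (send ∨ lock)]) = {Halt, Reset, Idle}, so the formula holds at Reset.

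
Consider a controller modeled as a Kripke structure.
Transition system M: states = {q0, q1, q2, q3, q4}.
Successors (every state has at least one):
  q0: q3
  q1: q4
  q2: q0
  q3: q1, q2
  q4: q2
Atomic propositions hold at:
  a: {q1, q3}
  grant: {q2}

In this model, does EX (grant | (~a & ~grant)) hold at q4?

Sat(~a) = {q0, q2, q4}
Sat(~grant) = {q0, q1, q3, q4}
Sat(~a & ~grant) = {q0, q4}
Sat(grant | (~a & ~grant)) = {q0, q2, q4}
Sat(EX (grant | (~a & ~grant))) = {s : some successor in {q0, q2, q4}} = {q1, q2, q3, q4}
q4 ∈ Sat(EX (grant | (~a & ~grant))) = {q1, q2, q3, q4}, so the formula holds at q4.

Yes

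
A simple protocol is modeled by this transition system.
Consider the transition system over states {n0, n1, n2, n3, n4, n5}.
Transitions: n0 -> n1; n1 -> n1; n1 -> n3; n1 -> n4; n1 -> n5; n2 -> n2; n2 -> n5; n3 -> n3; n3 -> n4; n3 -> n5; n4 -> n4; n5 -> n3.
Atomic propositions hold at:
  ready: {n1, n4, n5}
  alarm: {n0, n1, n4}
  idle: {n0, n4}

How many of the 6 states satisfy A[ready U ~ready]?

Sat(~ready) = {n0, n2, n3}
A[ready U ~ready]: least fixpoint, start Z0 = Sat(~ready) = {n0, n2, n3}, add states in Sat(ready) with every successor in Z. Z1 = {n0, n2, n3, n5}; fixed.
Sat(A[ready U ~ready]) = {n0, n2, n3, n5}
|Sat(A[ready U ~ready])| = |{n0, n2, n3, n5}| = 4.

4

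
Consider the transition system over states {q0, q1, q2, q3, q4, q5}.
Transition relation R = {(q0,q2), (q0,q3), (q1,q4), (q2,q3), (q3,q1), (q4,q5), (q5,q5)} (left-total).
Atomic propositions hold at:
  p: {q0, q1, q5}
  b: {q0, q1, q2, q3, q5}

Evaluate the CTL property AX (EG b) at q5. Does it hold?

EG b: greatest fixpoint, start Z0 = {q0, q1, q2, q3, q5}, keep only states in Sat with some successor in Z. Z1 = {q0, q2, q3, q5}; Z2 = {q0, q2, q5}; Z3 = {q0, q5}; Z4 = {q5}; fixed.
Sat(EG b) = {q5}
Sat(AX (EG b)) = {s : every successor in {q5}} = {q4, q5}
q5 ∈ Sat(AX (EG b)) = {q4, q5}, so the formula holds at q5.

Yes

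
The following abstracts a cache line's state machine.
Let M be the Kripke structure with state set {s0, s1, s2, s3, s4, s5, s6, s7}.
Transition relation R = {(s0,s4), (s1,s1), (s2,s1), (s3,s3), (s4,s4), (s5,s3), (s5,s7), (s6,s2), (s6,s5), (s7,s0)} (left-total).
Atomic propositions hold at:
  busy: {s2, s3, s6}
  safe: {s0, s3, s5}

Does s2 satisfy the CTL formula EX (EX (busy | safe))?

Sat(busy | safe) = {s0, s2, s3, s5, s6}
Sat(EX (busy | safe)) = {s : some successor in {s0, s2, s3, s5, s6}} = {s3, s5, s6, s7}
Sat(EX (EX (busy | safe))) = {s : some successor in {s3, s5, s6, s7}} = {s3, s5, s6}
s2 ∉ Sat(EX (EX (busy | safe))) = {s3, s5, s6}, so the formula does not hold at s2.

No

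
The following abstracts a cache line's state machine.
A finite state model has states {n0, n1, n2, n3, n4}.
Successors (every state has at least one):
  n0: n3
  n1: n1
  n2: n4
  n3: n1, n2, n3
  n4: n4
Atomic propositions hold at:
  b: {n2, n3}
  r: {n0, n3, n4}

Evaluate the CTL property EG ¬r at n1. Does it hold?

Sat(¬r) = {n1, n2}
EG ¬r: greatest fixpoint, start Z0 = {n1, n2}, keep only states in Sat with some successor in Z. Z1 = {n1}; fixed.
Sat(EG ¬r) = {n1}
n1 ∈ Sat(EG ¬r) = {n1}, so the formula holds at n1.

Yes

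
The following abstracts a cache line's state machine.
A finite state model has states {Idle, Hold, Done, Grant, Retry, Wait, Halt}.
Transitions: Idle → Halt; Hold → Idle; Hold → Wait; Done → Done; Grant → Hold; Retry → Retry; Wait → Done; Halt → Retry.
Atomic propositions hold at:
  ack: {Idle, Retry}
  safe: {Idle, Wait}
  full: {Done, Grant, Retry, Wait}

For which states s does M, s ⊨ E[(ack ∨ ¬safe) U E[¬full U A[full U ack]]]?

{Idle, Hold, Grant, Retry, Halt}

Sat(¬safe) = {Hold, Done, Grant, Retry, Halt}
Sat(ack ∨ ¬safe) = {Idle, Hold, Done, Grant, Retry, Halt}
Sat(¬full) = {Idle, Hold, Halt}
A[full U ack]: least fixpoint, start Z0 = Sat(ack) = {Idle, Retry}, add states in Sat(full) with every successor in Z. Already a fixed point.
Sat(A[full U ack]) = {Idle, Retry}
E[¬full U A[full U ack]]: least fixpoint, start Z0 = Sat(A[full U ack]) = {Idle, Retry}, add states in Sat(¬full) with some successor in Z. Z1 = {Idle, Hold, Retry, Halt}; fixed.
Sat(E[¬full U A[full U ack]]) = {Idle, Hold, Retry, Halt}
E[(ack ∨ ¬safe) U E[¬full U A[full U ack]]]: least fixpoint, start Z0 = Sat(E[¬full U A[full U ack]]) = {Idle, Hold, Retry, Halt}, add states in Sat(ack ∨ ¬safe) with some successor in Z. Z1 = {Idle, Hold, Grant, Retry, Halt}; fixed.
Sat(E[(ack ∨ ¬safe) U E[¬full U A[full U ack]]]) = {Idle, Hold, Grant, Retry, Halt}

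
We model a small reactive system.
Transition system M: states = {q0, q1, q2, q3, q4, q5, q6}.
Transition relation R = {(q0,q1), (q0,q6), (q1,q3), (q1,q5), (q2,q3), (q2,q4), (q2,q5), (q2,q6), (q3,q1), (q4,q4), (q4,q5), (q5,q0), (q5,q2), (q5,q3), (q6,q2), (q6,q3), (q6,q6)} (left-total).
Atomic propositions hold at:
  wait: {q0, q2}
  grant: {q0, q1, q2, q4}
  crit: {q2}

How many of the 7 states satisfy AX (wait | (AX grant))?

Sat(AX grant) = {s : every successor in {q0, q1, q2, q4}} = {q3}
Sat(wait | (AX grant)) = {q0, q2, q3}
Sat(AX (wait | (AX grant))) = {s : every successor in {q0, q2, q3}} = {q5}
|Sat(AX (wait | (AX grant)))| = |{q5}| = 1.

1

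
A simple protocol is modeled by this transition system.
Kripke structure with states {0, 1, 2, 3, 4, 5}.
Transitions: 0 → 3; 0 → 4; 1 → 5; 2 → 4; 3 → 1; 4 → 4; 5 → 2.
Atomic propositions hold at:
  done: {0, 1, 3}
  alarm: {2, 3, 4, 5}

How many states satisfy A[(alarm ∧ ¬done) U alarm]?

4

Sat(¬done) = {2, 4, 5}
Sat(alarm ∧ ¬done) = {2, 4, 5}
A[(alarm ∧ ¬done) U alarm]: least fixpoint, start Z0 = Sat(alarm) = {2, 3, 4, 5}, add states in Sat(alarm ∧ ¬done) with every successor in Z. Already a fixed point.
Sat(A[(alarm ∧ ¬done) U alarm]) = {2, 3, 4, 5}
|Sat(A[(alarm ∧ ¬done) U alarm])| = |{2, 3, 4, 5}| = 4.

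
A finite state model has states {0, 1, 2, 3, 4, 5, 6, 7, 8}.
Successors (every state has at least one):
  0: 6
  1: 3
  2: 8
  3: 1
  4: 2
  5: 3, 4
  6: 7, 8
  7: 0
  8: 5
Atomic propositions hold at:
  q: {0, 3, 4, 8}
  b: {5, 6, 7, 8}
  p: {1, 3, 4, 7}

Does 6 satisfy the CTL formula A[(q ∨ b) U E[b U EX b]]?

Sat(q ∨ b) = {0, 3, 4, 5, 6, 7, 8}
Sat(EX b) = {s : some successor in {5, 6, 7, 8}} = {0, 2, 6, 8}
E[b U EX b]: least fixpoint, start Z0 = Sat(EX b) = {0, 2, 6, 8}, add states in Sat(b) with some successor in Z. Z1 = {0, 2, 6, 7, 8}; fixed.
Sat(E[b U EX b]) = {0, 2, 6, 7, 8}
A[(q ∨ b) U E[b U EX b]]: least fixpoint, start Z0 = Sat(E[b U EX b]) = {0, 2, 6, 7, 8}, add states in Sat(q ∨ b) with every successor in Z. Z1 = {0, 2, 4, 6, 7, 8}; fixed.
Sat(A[(q ∨ b) U E[b U EX b]]) = {0, 2, 4, 6, 7, 8}
6 ∈ Sat(A[(q ∨ b) U E[b U EX b]]) = {0, 2, 4, 6, 7, 8}, so the formula holds at 6.

Yes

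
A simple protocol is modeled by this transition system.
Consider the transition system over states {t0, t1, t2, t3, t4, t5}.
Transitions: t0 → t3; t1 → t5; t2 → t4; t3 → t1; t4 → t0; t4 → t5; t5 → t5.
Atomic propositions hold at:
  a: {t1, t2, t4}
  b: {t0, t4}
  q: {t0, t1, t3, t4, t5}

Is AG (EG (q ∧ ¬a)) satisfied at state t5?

Yes

Sat(¬a) = {t0, t3, t5}
Sat(q ∧ ¬a) = {t0, t3, t5}
EG (q ∧ ¬a): greatest fixpoint, start Z0 = {t0, t3, t5}, keep only states in Sat with some successor in Z. Z1 = {t0, t5}; Z2 = {t5}; fixed.
Sat(EG (q ∧ ¬a)) = {t5}
AG (EG (q ∧ ¬a)): greatest fixpoint, start Z0 = {t5}, keep only states in Sat with every successor in Z. Already a fixed point.
Sat(AG (EG (q ∧ ¬a))) = {t5}
t5 ∈ Sat(AG (EG (q ∧ ¬a))) = {t5}, so the formula holds at t5.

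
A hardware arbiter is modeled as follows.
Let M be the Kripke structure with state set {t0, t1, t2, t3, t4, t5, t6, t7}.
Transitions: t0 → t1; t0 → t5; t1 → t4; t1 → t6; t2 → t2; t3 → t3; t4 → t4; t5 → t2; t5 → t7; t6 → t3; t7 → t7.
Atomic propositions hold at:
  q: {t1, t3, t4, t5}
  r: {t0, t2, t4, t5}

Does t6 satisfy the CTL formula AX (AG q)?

AG q: greatest fixpoint, start Z0 = {t1, t3, t4, t5}, keep only states in Sat with every successor in Z. Z1 = {t3, t4}; fixed.
Sat(AG q) = {t3, t4}
Sat(AX (AG q)) = {s : every successor in {t3, t4}} = {t3, t4, t6}
t6 ∈ Sat(AX (AG q)) = {t3, t4, t6}, so the formula holds at t6.

Yes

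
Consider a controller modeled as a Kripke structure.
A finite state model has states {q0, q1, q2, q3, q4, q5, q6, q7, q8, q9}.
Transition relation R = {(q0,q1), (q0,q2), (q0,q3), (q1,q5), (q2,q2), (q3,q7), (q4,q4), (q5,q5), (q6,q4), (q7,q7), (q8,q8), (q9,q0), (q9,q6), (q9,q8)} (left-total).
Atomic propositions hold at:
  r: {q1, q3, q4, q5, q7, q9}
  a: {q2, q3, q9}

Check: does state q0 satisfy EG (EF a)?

Yes

EF a: least fixpoint, start Z0 = {q2, q3, q9}, add states with some successor in Z. Z1 = {q0, q2, q3, q9}; fixed.
Sat(EF a) = {q0, q2, q3, q9}
EG (EF a): greatest fixpoint, start Z0 = {q0, q2, q3, q9}, keep only states in Sat with some successor in Z. Z1 = {q0, q2, q9}; fixed.
Sat(EG (EF a)) = {q0, q2, q9}
q0 ∈ Sat(EG (EF a)) = {q0, q2, q9}, so the formula holds at q0.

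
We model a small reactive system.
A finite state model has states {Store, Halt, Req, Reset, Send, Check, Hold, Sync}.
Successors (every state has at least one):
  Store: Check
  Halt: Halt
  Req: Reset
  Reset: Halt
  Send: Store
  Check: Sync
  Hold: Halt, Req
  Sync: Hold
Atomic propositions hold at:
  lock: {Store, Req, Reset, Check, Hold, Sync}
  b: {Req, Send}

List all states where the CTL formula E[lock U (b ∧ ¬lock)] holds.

Sat(¬lock) = {Halt, Send}
Sat(b ∧ ¬lock) = {Send}
E[lock U (b ∧ ¬lock)]: least fixpoint, start Z0 = Sat((b ∧ ¬lock)) = {Send}, add states in Sat(lock) with some successor in Z. Already a fixed point.
Sat(E[lock U (b ∧ ¬lock)]) = {Send}

{Send}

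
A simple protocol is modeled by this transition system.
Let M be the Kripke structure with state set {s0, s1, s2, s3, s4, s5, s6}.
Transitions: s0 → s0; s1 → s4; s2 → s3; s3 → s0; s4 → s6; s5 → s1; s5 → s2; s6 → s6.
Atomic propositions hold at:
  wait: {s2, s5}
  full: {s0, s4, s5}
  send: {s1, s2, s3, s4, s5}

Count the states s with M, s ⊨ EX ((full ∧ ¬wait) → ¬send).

6

Sat(¬wait) = {s0, s1, s3, s4, s6}
Sat(full ∧ ¬wait) = {s0, s4}
Sat(¬send) = {s0, s6}
Sat((full ∧ ¬wait) → ¬send) = {s0, s1, s2, s3, s5, s6}
Sat(EX ((full ∧ ¬wait) → ¬send)) = {s : some successor in {s0, s1, s2, s3, s5, s6}} = {s0, s2, s3, s4, s5, s6}
|Sat(EX ((full ∧ ¬wait) → ¬send))| = |{s0, s2, s3, s4, s5, s6}| = 6.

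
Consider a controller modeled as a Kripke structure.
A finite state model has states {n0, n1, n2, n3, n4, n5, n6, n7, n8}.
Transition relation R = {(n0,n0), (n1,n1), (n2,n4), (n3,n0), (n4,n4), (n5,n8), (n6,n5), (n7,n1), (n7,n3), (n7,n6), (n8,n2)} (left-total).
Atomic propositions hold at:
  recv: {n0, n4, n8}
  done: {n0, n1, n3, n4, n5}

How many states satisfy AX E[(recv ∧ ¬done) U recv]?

5

Sat(¬done) = {n2, n6, n7, n8}
Sat(recv ∧ ¬done) = {n8}
E[(recv ∧ ¬done) U recv]: least fixpoint, start Z0 = Sat(recv) = {n0, n4, n8}, add states in Sat(recv ∧ ¬done) with some successor in Z. Already a fixed point.
Sat(E[(recv ∧ ¬done) U recv]) = {n0, n4, n8}
Sat(AX E[(recv ∧ ¬done) U recv]) = {s : every successor in {n0, n4, n8}} = {n0, n2, n3, n4, n5}
|Sat(AX E[(recv ∧ ¬done) U recv])| = |{n0, n2, n3, n4, n5}| = 5.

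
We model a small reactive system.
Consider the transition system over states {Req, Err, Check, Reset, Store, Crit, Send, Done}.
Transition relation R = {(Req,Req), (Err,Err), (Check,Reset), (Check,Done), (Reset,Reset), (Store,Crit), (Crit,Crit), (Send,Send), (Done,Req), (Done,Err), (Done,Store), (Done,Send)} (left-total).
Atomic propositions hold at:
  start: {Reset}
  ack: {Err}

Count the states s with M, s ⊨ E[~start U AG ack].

Sat(~start) = {Req, Err, Check, Store, Crit, Send, Done}
AG ack: greatest fixpoint, start Z0 = {Err}, keep only states in Sat with every successor in Z. Already a fixed point.
Sat(AG ack) = {Err}
E[~start U AG ack]: least fixpoint, start Z0 = Sat(AG ack) = {Err}, add states in Sat(~start) with some successor in Z. Z1 = {Err, Done}; Z2 = {Err, Check, Done}; fixed.
Sat(E[~start U AG ack]) = {Err, Check, Done}
|Sat(E[~start U AG ack])| = |{Err, Check, Done}| = 3.

3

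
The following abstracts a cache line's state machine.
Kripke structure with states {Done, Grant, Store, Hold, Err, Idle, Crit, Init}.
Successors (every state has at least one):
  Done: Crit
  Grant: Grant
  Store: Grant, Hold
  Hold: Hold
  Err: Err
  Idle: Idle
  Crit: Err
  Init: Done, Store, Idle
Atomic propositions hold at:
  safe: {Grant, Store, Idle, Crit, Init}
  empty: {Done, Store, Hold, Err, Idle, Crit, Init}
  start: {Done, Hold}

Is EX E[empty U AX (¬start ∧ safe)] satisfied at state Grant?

Yes

Sat(¬start) = {Grant, Store, Err, Idle, Crit, Init}
Sat(¬start ∧ safe) = {Grant, Store, Idle, Crit, Init}
Sat(AX (¬start ∧ safe)) = {s : every successor in {Grant, Store, Idle, Crit, Init}} = {Done, Grant, Idle}
E[empty U AX (¬start ∧ safe)]: least fixpoint, start Z0 = Sat(AX (¬start ∧ safe)) = {Done, Grant, Idle}, add states in Sat(empty) with some successor in Z. Z1 = {Done, Grant, Store, Idle, Init}; fixed.
Sat(E[empty U AX (¬start ∧ safe)]) = {Done, Grant, Store, Idle, Init}
Sat(EX E[empty U AX (¬start ∧ safe)]) = {s : some successor in {Done, Grant, Store, Idle, Init}} = {Grant, Store, Idle, Init}
Grant ∈ Sat(EX E[empty U AX (¬start ∧ safe)]) = {Grant, Store, Idle, Init}, so the formula holds at Grant.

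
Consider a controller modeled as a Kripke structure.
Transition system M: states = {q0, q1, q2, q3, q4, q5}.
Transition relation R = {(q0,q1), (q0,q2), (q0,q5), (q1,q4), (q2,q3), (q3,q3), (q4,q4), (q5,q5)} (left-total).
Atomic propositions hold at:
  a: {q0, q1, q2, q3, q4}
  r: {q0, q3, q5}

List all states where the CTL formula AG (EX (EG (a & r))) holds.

{q2, q3}

Sat(a & r) = {q0, q3}
EG (a & r): greatest fixpoint, start Z0 = {q0, q3}, keep only states in Sat with some successor in Z. Z1 = {q3}; fixed.
Sat(EG (a & r)) = {q3}
Sat(EX (EG (a & r))) = {s : some successor in {q3}} = {q2, q3}
AG (EX (EG (a & r))): greatest fixpoint, start Z0 = {q2, q3}, keep only states in Sat with every successor in Z. Already a fixed point.
Sat(AG (EX (EG (a & r)))) = {q2, q3}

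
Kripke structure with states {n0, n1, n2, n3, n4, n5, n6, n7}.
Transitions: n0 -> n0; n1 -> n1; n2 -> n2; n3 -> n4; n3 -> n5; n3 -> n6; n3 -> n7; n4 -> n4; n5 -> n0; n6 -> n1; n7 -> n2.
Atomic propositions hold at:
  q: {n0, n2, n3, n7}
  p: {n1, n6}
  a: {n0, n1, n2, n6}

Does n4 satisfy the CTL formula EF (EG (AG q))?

No

AG q: greatest fixpoint, start Z0 = {n0, n2, n3, n7}, keep only states in Sat with every successor in Z. Z1 = {n0, n2, n7}; fixed.
Sat(AG q) = {n0, n2, n7}
EG (AG q): greatest fixpoint, start Z0 = {n0, n2, n7}, keep only states in Sat with some successor in Z. Already a fixed point.
Sat(EG (AG q)) = {n0, n2, n7}
EF (EG (AG q)): least fixpoint, start Z0 = {n0, n2, n7}, add states with some successor in Z. Z1 = {n0, n2, n3, n5, n7}; fixed.
Sat(EF (EG (AG q))) = {n0, n2, n3, n5, n7}
n4 ∉ Sat(EF (EG (AG q))) = {n0, n2, n3, n5, n7}, so the formula does not hold at n4.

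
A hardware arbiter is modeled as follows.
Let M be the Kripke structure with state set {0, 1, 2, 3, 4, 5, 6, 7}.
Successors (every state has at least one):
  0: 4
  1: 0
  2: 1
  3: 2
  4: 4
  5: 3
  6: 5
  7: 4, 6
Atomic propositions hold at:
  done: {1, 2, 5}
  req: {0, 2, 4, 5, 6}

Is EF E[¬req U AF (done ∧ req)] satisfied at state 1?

Sat(¬req) = {1, 3, 7}
Sat(done ∧ req) = {2, 5}
AF (done ∧ req): least fixpoint, start Z0 = {2, 5}, add states with every successor in Z. Z1 = {2, 3, 5, 6}; fixed.
Sat(AF (done ∧ req)) = {2, 3, 5, 6}
E[¬req U AF (done ∧ req)]: least fixpoint, start Z0 = Sat(AF (done ∧ req)) = {2, 3, 5, 6}, add states in Sat(¬req) with some successor in Z. Z1 = {2, 3, 5, 6, 7}; fixed.
Sat(E[¬req U AF (done ∧ req)]) = {2, 3, 5, 6, 7}
EF E[¬req U AF (done ∧ req)]: least fixpoint, start Z0 = {2, 3, 5, 6, 7}, add states with some successor in Z. Already a fixed point.
Sat(EF E[¬req U AF (done ∧ req)]) = {2, 3, 5, 6, 7}
1 ∉ Sat(EF E[¬req U AF (done ∧ req)]) = {2, 3, 5, 6, 7}, so the formula does not hold at 1.

No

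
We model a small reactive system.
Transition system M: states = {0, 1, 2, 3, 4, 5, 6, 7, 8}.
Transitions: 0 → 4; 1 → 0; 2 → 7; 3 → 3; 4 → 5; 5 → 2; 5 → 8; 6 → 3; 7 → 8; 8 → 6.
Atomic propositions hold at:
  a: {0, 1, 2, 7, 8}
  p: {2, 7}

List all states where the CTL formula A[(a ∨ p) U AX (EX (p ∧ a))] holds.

Sat(a ∨ p) = {0, 1, 2, 7, 8}
Sat(p ∧ a) = {2, 7}
Sat(EX (p ∧ a)) = {s : some successor in {2, 7}} = {2, 5}
Sat(AX (EX (p ∧ a))) = {s : every successor in {2, 5}} = {4}
A[(a ∨ p) U AX (EX (p ∧ a))]: least fixpoint, start Z0 = Sat(AX (EX (p ∧ a))) = {4}, add states in Sat(a ∨ p) with every successor in Z. Z1 = {0, 4}; Z2 = {0, 1, 4}; fixed.
Sat(A[(a ∨ p) U AX (EX (p ∧ a))]) = {0, 1, 4}

{0, 1, 4}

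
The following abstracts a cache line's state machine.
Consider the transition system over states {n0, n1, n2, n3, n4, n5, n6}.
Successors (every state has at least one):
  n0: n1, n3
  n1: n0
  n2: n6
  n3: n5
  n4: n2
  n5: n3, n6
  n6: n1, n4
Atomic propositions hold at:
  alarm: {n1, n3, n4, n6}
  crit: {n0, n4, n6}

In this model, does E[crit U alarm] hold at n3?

Yes

E[crit U alarm]: least fixpoint, start Z0 = Sat(alarm) = {n1, n3, n4, n6}, add states in Sat(crit) with some successor in Z. Z1 = {n0, n1, n3, n4, n6}; fixed.
Sat(E[crit U alarm]) = {n0, n1, n3, n4, n6}
n3 ∈ Sat(E[crit U alarm]) = {n0, n1, n3, n4, n6}, so the formula holds at n3.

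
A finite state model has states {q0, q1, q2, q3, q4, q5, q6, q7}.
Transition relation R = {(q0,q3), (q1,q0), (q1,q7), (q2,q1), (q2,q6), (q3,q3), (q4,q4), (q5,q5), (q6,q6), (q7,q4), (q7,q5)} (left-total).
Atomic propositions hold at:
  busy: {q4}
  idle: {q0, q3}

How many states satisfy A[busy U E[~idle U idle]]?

Sat(~idle) = {q1, q2, q4, q5, q6, q7}
E[~idle U idle]: least fixpoint, start Z0 = Sat(idle) = {q0, q3}, add states in Sat(~idle) with some successor in Z. Z1 = {q0, q1, q3}; Z2 = {q0, q1, q2, q3}; fixed.
Sat(E[~idle U idle]) = {q0, q1, q2, q3}
A[busy U E[~idle U idle]]: least fixpoint, start Z0 = Sat(E[~idle U idle]) = {q0, q1, q2, q3}, add states in Sat(busy) with every successor in Z. Already a fixed point.
Sat(A[busy U E[~idle U idle]]) = {q0, q1, q2, q3}
|Sat(A[busy U E[~idle U idle]])| = |{q0, q1, q2, q3}| = 4.

4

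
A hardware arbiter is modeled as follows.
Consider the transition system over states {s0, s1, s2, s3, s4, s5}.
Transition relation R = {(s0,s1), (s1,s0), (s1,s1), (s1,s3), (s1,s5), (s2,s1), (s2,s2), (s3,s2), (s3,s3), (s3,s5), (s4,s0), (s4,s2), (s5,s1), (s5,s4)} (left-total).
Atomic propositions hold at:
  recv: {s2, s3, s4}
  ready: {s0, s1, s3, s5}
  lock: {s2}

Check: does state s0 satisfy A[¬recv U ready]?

Yes

Sat(¬recv) = {s0, s1, s5}
A[¬recv U ready]: least fixpoint, start Z0 = Sat(ready) = {s0, s1, s3, s5}, add states in Sat(¬recv) with every successor in Z. Already a fixed point.
Sat(A[¬recv U ready]) = {s0, s1, s3, s5}
s0 ∈ Sat(A[¬recv U ready]) = {s0, s1, s3, s5}, so the formula holds at s0.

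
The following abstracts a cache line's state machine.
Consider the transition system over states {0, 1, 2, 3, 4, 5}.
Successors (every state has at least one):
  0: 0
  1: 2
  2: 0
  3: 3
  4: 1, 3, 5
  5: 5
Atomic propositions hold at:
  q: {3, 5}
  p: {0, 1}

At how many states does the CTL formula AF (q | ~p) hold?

Sat(~p) = {2, 3, 4, 5}
Sat(q | ~p) = {2, 3, 4, 5}
AF (q | ~p): least fixpoint, start Z0 = {2, 3, 4, 5}, add states with every successor in Z. Z1 = {1, 2, 3, 4, 5}; fixed.
Sat(AF (q | ~p)) = {1, 2, 3, 4, 5}
|Sat(AF (q | ~p))| = |{1, 2, 3, 4, 5}| = 5.

5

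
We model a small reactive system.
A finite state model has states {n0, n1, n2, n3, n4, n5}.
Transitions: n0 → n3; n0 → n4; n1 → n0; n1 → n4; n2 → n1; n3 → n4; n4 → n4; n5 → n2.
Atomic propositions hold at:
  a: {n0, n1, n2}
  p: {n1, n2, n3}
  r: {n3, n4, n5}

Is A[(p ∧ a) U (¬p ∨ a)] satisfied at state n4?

Yes

Sat(p ∧ a) = {n1, n2}
Sat(¬p) = {n0, n4, n5}
Sat(¬p ∨ a) = {n0, n1, n2, n4, n5}
A[(p ∧ a) U (¬p ∨ a)]: least fixpoint, start Z0 = Sat((¬p ∨ a)) = {n0, n1, n2, n4, n5}, add states in Sat(p ∧ a) with every successor in Z. Already a fixed point.
Sat(A[(p ∧ a) U (¬p ∨ a)]) = {n0, n1, n2, n4, n5}
n4 ∈ Sat(A[(p ∧ a) U (¬p ∨ a)]) = {n0, n1, n2, n4, n5}, so the formula holds at n4.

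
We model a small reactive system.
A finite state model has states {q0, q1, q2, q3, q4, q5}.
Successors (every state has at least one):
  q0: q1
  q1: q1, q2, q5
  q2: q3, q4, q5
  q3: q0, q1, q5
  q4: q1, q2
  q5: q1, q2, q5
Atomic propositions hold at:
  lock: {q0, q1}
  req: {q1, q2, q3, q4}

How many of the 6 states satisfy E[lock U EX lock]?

5

Sat(EX lock) = {s : some successor in {q0, q1}} = {q0, q1, q3, q4, q5}
E[lock U EX lock]: least fixpoint, start Z0 = Sat(EX lock) = {q0, q1, q3, q4, q5}, add states in Sat(lock) with some successor in Z. Already a fixed point.
Sat(E[lock U EX lock]) = {q0, q1, q3, q4, q5}
|Sat(E[lock U EX lock])| = |{q0, q1, q3, q4, q5}| = 5.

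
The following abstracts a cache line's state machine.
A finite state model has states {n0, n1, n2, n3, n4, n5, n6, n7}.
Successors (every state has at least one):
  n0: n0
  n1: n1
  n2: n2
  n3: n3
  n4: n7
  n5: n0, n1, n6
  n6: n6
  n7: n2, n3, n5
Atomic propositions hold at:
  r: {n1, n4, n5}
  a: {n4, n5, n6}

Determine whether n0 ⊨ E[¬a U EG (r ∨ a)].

No

Sat(¬a) = {n0, n1, n2, n3, n7}
Sat(r ∨ a) = {n1, n4, n5, n6}
EG (r ∨ a): greatest fixpoint, start Z0 = {n1, n4, n5, n6}, keep only states in Sat with some successor in Z. Z1 = {n1, n5, n6}; fixed.
Sat(EG (r ∨ a)) = {n1, n5, n6}
E[¬a U EG (r ∨ a)]: least fixpoint, start Z0 = Sat(EG (r ∨ a)) = {n1, n5, n6}, add states in Sat(¬a) with some successor in Z. Z1 = {n1, n5, n6, n7}; fixed.
Sat(E[¬a U EG (r ∨ a)]) = {n1, n5, n6, n7}
n0 ∉ Sat(E[¬a U EG (r ∨ a)]) = {n1, n5, n6, n7}, so the formula does not hold at n0.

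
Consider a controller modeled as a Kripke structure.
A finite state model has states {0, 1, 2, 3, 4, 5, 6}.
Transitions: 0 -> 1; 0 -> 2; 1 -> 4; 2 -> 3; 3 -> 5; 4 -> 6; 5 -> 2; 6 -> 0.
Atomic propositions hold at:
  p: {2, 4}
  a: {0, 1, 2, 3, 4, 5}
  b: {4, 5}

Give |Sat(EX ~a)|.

Sat(~a) = {6}
Sat(EX ~a) = {s : some successor in {6}} = {4}
|Sat(EX ~a)| = |{4}| = 1.

1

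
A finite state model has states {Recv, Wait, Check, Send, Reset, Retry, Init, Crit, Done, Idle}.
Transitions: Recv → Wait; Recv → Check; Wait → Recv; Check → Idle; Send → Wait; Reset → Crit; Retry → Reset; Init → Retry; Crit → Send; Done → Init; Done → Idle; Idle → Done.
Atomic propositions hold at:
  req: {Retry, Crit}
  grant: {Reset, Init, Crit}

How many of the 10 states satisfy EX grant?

3

Sat(EX grant) = {s : some successor in {Reset, Init, Crit}} = {Reset, Retry, Done}
|Sat(EX grant)| = |{Reset, Retry, Done}| = 3.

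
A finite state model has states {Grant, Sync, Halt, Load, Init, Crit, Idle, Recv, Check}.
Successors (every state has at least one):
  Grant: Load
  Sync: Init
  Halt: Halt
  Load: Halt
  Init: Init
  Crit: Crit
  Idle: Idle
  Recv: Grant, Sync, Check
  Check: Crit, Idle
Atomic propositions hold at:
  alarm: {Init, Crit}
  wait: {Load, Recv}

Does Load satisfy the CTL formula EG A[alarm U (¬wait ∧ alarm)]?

No

Sat(¬wait) = {Grant, Sync, Halt, Init, Crit, Idle, Check}
Sat(¬wait ∧ alarm) = {Init, Crit}
A[alarm U (¬wait ∧ alarm)]: least fixpoint, start Z0 = Sat((¬wait ∧ alarm)) = {Init, Crit}, add states in Sat(alarm) with every successor in Z. Already a fixed point.
Sat(A[alarm U (¬wait ∧ alarm)]) = {Init, Crit}
EG A[alarm U (¬wait ∧ alarm)]: greatest fixpoint, start Z0 = {Init, Crit}, keep only states in Sat with some successor in Z. Already a fixed point.
Sat(EG A[alarm U (¬wait ∧ alarm)]) = {Init, Crit}
Load ∉ Sat(EG A[alarm U (¬wait ∧ alarm)]) = {Init, Crit}, so the formula does not hold at Load.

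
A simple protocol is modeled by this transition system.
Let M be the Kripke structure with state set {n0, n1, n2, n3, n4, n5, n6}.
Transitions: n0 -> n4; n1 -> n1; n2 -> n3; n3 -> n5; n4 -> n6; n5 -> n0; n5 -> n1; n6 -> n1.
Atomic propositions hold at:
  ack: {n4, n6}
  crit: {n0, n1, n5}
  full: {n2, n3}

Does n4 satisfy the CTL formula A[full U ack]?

A[full U ack]: least fixpoint, start Z0 = Sat(ack) = {n4, n6}, add states in Sat(full) with every successor in Z. Already a fixed point.
Sat(A[full U ack]) = {n4, n6}
n4 ∈ Sat(A[full U ack]) = {n4, n6}, so the formula holds at n4.

Yes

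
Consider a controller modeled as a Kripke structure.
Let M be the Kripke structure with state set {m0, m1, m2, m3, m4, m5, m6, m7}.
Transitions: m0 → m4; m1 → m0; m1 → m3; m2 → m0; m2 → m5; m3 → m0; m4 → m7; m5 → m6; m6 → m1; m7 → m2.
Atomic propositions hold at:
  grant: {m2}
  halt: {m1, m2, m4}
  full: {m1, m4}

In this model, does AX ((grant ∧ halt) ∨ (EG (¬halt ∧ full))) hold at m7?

Sat(grant ∧ halt) = {m2}
Sat(¬halt) = {m0, m3, m5, m6, m7}
Sat(¬halt ∧ full) = ∅
EG (¬halt ∧ full): greatest fixpoint, start Z0 = ∅, keep only states in Sat with some successor in Z. Already a fixed point.
Sat(EG (¬halt ∧ full)) = ∅
Sat((grant ∧ halt) ∨ (EG (¬halt ∧ full))) = {m2}
Sat(AX ((grant ∧ halt) ∨ (EG (¬halt ∧ full)))) = {s : every successor in {m2}} = {m7}
m7 ∈ Sat(AX ((grant ∧ halt) ∨ (EG (¬halt ∧ full)))) = {m7}, so the formula holds at m7.

Yes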